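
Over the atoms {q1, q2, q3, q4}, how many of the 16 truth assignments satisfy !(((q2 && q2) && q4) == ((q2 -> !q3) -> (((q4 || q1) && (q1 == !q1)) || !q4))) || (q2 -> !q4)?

14

Initial set: {(!(((q2 && q2) && q4) == ((q2 -> !q3) -> (((q4 || q1) && (q1 == !q1)) || !q4))) || (q2 -> !q4))}.
(!(((q2 && q2) && q4) == ((q2 -> !q3) -> (((q4 || q1) && (q1 == !q1)) || !q4))) || (q2 -> !q4)): β-rule — branch into !(((q2 && q2) && q4) == ((q2 -> !q3) -> (((q4 || q1) && (q1 == !q1)) || !q4)))  //  (q2 -> !q4).
  branch 1 (add !(((q2 && q2) && q4) == ((q2 -> !q3) -> (((q4 || q1) && (q1 == !q1)) || !q4)))):
    !(((q2 && q2) && q4) == ((q2 -> !q3) -> (((q4 || q1) && (q1 == !q1)) || !q4))): β-rule — branch into ((q2 && q2) && q4), !((q2 -> !q3) -> (((q4 || q1) && (q1 == !q1)) || !q4))  //  !((q2 && q2) && q4), ((q2 -> !q3) -> (((q4 || q1) && (q1 == !q1)) || !q4)).
      branch 1.1 (add ((q2 && q2) && q4), !((q2 -> !q3) -> (((q4 || q1) && (q1 == !q1)) || !q4))):
        ((q2 && q2) && q4): α-rule — add (q2 && q2), q4.
        !((q2 -> !q3) -> (((q4 || q1) && (q1 == !q1)) || !q4)): α-rule — add (q2 -> !q3), !(((q4 || q1) && (q1 == !q1)) || !q4).
        (q2 && q2): α-rule — add q2, q2.
        !(((q4 || q1) && (q1 == !q1)) || !q4): α-rule — add !((q4 || q1) && (q1 == !q1)), !!q4.
        (q2 -> !q3): β-rule — branch into !q2  //  !q3.
          branch 1.1.1 (add !q2):
            × closes — contains both q2 and !q2.
          branch 1.1.2 (add !q3):
            !((q4 || q1) && (q1 == !q1)): β-rule — branch into !(q4 || q1)  //  !(q1 == !q1).
              branch 1.1.2.1 (add !(q4 || q1)):
                !(q4 || q1): α-rule — add !q4, !q1.
                × closes — contains both q4 and !q4.
              branch 1.1.2.2 (add !(q1 == !q1)):
                !(q1 == !q1): β-rule — branch into q1, !!q1  //  !q1, !q1.
                  branch 1.1.2.2.1 (add q1, !!q1):
                    ○ open, literals {q1=T, q2=T, q3=F, q4=T}.
                  branch 1.1.2.2.2 (add !q1, !q1):
                    ○ open, literals {q1=F, q2=T, q3=F, q4=T}.
      branch 1.2 (add !((q2 && q2) && q4), ((q2 -> !q3) -> (((q4 || q1) && (q1 == !q1)) || !q4))):
        !((q2 && q2) && q4): β-rule — branch into !(q2 && q2)  //  !q4.
          branch 1.2.1 (add !(q2 && q2)):
            ((q2 -> !q3) -> (((q4 || q1) && (q1 == !q1)) || !q4)): β-rule — branch into !(q2 -> !q3)  //  (((q4 || q1) && (q1 == !q1)) || !q4).
              branch 1.2.1.1 (add !(q2 -> !q3)):
                !(q2 -> !q3): α-rule — add q2, !!q3.
                !(q2 && q2): β-rule — branch into !q2  //  !q2.
                  branch 1.2.1.1.1 (add !q2):
                    × closes — contains both q2 and !q2.
                  branch 1.2.1.1.2 (add !q2):
                    × closes — contains both q2 and !q2.
              branch 1.2.1.2 (add (((q4 || q1) && (q1 == !q1)) || !q4)):
                !(q2 && q2): β-rule — branch into !q2  //  !q2.
                  branch 1.2.1.2.1 (add !q2):
                    (((q4 || q1) && (q1 == !q1)) || !q4): β-rule — branch into ((q4 || q1) && (q1 == !q1))  //  !q4.
                      branch 1.2.1.2.1.1 (add ((q4 || q1) && (q1 == !q1))):
                        ((q4 || q1) && (q1 == !q1)): α-rule — add (q4 || q1), (q1 == !q1).
                        (q4 || q1): β-rule — branch into q4  //  q1.
                          branch 1.2.1.2.1.1.1 (add q4):
                            (q1 == !q1): β-rule — branch into q1, !q1  //  !q1, !!q1.
                              branch 1.2.1.2.1.1.1.1 (add q1, !q1):
                                × closes — contains both q1 and !q1.
                              branch 1.2.1.2.1.1.1.2 (add !q1, !!q1):
                                × closes — contains both q1 and !q1.
                          branch 1.2.1.2.1.1.2 (add q1):
                            (q1 == !q1): β-rule — branch into q1, !q1  //  !q1, !!q1.
                              branch 1.2.1.2.1.1.2.1 (add q1, !q1):
                                × closes — contains both q1 and !q1.
                              branch 1.2.1.2.1.1.2.2 (add !q1, !!q1):
                                × closes — contains both q1 and !q1.
                      branch 1.2.1.2.1.2 (add !q4):
                        ○ open, literals {q2=F, q4=F}.
                  branch 1.2.1.2.2 (add !q2):
                    (((q4 || q1) && (q1 == !q1)) || !q4): β-rule — branch into ((q4 || q1) && (q1 == !q1))  //  !q4.
                      branch 1.2.1.2.2.1 (add ((q4 || q1) && (q1 == !q1))):
                        ((q4 || q1) && (q1 == !q1)): α-rule — add (q4 || q1), (q1 == !q1).
                        (q4 || q1): β-rule — branch into q4  //  q1.
                          branch 1.2.1.2.2.1.1 (add q4):
                            (q1 == !q1): β-rule — branch into q1, !q1  //  !q1, !!q1.
                              branch 1.2.1.2.2.1.1.1 (add q1, !q1):
                                × closes — contains both q1 and !q1.
                              branch 1.2.1.2.2.1.1.2 (add !q1, !!q1):
                                × closes — contains both q1 and !q1.
                          branch 1.2.1.2.2.1.2 (add q1):
                            (q1 == !q1): β-rule — branch into q1, !q1  //  !q1, !!q1.
                              branch 1.2.1.2.2.1.2.1 (add q1, !q1):
                                × closes — contains both q1 and !q1.
                              branch 1.2.1.2.2.1.2.2 (add !q1, !!q1):
                                × closes — contains both q1 and !q1.
                      branch 1.2.1.2.2.2 (add !q4):
                        ○ open, literals {q2=F, q4=F}.
          branch 1.2.2 (add !q4):
            ((q2 -> !q3) -> (((q4 || q1) && (q1 == !q1)) || !q4)): β-rule — branch into !(q2 -> !q3)  //  (((q4 || q1) && (q1 == !q1)) || !q4).
              branch 1.2.2.1 (add !(q2 -> !q3)):
                !(q2 -> !q3): α-rule — add q2, !!q3.
                ○ open, literals {q2=T, q3=T, q4=F}.
              branch 1.2.2.2 (add (((q4 || q1) && (q1 == !q1)) || !q4)):
                (((q4 || q1) && (q1 == !q1)) || !q4): β-rule — branch into ((q4 || q1) && (q1 == !q1))  //  !q4.
                  branch 1.2.2.2.1 (add ((q4 || q1) && (q1 == !q1))):
                    ((q4 || q1) && (q1 == !q1)): α-rule — add (q4 || q1), (q1 == !q1).
                    (q4 || q1): β-rule — branch into q4  //  q1.
                      branch 1.2.2.2.1.1 (add q4):
                        × closes — contains both q4 and !q4.
                      branch 1.2.2.2.1.2 (add q1):
                        (q1 == !q1): β-rule — branch into q1, !q1  //  !q1, !!q1.
                          branch 1.2.2.2.1.2.1 (add q1, !q1):
                            × closes — contains both q1 and !q1.
                          branch 1.2.2.2.1.2.2 (add !q1, !!q1):
                            × closes — contains both q1 and !q1.
                  branch 1.2.2.2.2 (add !q4):
                    ○ open, literals {q4=F}.
  branch 2 (add (q2 -> !q4)):
    (q2 -> !q4): β-rule — branch into !q2  //  !q4.
      branch 2.1 (add !q2):
        ○ open, literals {q2=F}.
      branch 2.2 (add !q4):
        ○ open, literals {q4=F}.
15 branches closed, 8 open.
Each open branch fixes some atoms; the unmentioned ones are free. Counting distinct full assignments: branch {q1=T, q2=T, q3=F, q4=T} (none free) contributes 1 new; branch {q1=F, q2=T, q3=F, q4=T} (none free) contributes 1 new; branch {q2=F, q4=F} (q1, q3) contributes 4 new; branch {q2=F, q4=F} (q1, q3) contributes 0 new; branch {q2=T, q3=T, q4=F} (q1) contributes 2 new; branch {q4=F} (q1, q2, q3) contributes 2 new; branch {q2=F} (q1, q3, q4) contributes 4 new; branch {q4=F} (q1, q2, q3) contributes 0 new. Total: 14.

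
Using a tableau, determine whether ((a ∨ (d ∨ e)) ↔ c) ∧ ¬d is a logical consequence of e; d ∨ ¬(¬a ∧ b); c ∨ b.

No

Initial set: {T e; T (d ∨ ¬(¬a ∧ b)); T (c ∨ b); F (((a ∨ (d ∨ e)) ↔ c) ∧ ¬d)}.
T (d ∨ ¬(¬a ∧ b)): β-rule — branch into T d  //  T ¬(¬a ∧ b).
  branch 1 (add T d):
    T (c ∨ b): β-rule — branch into T c  //  T b.
      branch 1.1 (add T c):
        F (((a ∨ (d ∨ e)) ↔ c) ∧ ¬d): β-rule — branch into F ((a ∨ (d ∨ e)) ↔ c)  //  F ¬d.
          branch 1.1.1 (add F ((a ∨ (d ∨ e)) ↔ c)):
            F ((a ∨ (d ∨ e)) ↔ c): β-rule — branch into T (a ∨ (d ∨ e)), F c  //  F (a ∨ (d ∨ e)), T c.
              branch 1.1.1.1 (add T (a ∨ (d ∨ e)), F c):
                × closes — contains both c and ¬c.
              branch 1.1.1.2 (add F (a ∨ (d ∨ e)), T c):
                F (a ∨ (d ∨ e)): α-rule — add F a, F (d ∨ e).
                F (d ∨ e): α-rule — add F d, F e.
                × closes — contains both d and ¬d.
          branch 1.1.2 (add F ¬d):
            ○ open, literals {c=1, d=1, e=1}.
      branch 1.2 (add T b):
        F (((a ∨ (d ∨ e)) ↔ c) ∧ ¬d): β-rule — branch into F ((a ∨ (d ∨ e)) ↔ c)  //  F ¬d.
          branch 1.2.1 (add F ((a ∨ (d ∨ e)) ↔ c)):
            F ((a ∨ (d ∨ e)) ↔ c): β-rule — branch into T (a ∨ (d ∨ e)), F c  //  F (a ∨ (d ∨ e)), T c.
              branch 1.2.1.1 (add T (a ∨ (d ∨ e)), F c):
                T (a ∨ (d ∨ e)): β-rule — branch into T a  //  T (d ∨ e).
                  branch 1.2.1.1.1 (add T a):
                    ○ open, literals {a=1, b=1, c=0, d=1, e=1}.
                  branch 1.2.1.1.2 (add T (d ∨ e)):
                    T (d ∨ e): β-rule — branch into T d  //  T e.
                      branch 1.2.1.1.2.1 (add T d):
                        ○ open, literals {b=1, c=0, d=1, e=1}.
                      branch 1.2.1.1.2.2 (add T e):
                        ○ open, literals {b=1, c=0, d=1, e=1}.
              branch 1.2.1.2 (add F (a ∨ (d ∨ e)), T c):
                F (a ∨ (d ∨ e)): α-rule — add F a, F (d ∨ e).
                F (d ∨ e): α-rule — add F d, F e.
                × closes — contains both d and ¬d.
          branch 1.2.2 (add F ¬d):
            ○ open, literals {b=1, d=1, e=1}.
  branch 2 (add T ¬(¬a ∧ b)):
    T (c ∨ b): β-rule — branch into T c  //  T b.
      branch 2.1 (add T c):
        F (((a ∨ (d ∨ e)) ↔ c) ∧ ¬d): β-rule — branch into F ((a ∨ (d ∨ e)) ↔ c)  //  F ¬d.
          branch 2.1.1 (add F ((a ∨ (d ∨ e)) ↔ c)):
            T ¬(¬a ∧ b): β-rule — branch into F ¬a  //  F b.
              branch 2.1.1.1 (add F ¬a):
                F ((a ∨ (d ∨ e)) ↔ c): β-rule — branch into T (a ∨ (d ∨ e)), F c  //  F (a ∨ (d ∨ e)), T c.
                  branch 2.1.1.1.1 (add T (a ∨ (d ∨ e)), F c):
                    × closes — contains both c and ¬c.
                  branch 2.1.1.1.2 (add F (a ∨ (d ∨ e)), T c):
                    F (a ∨ (d ∨ e)): α-rule — add F a, F (d ∨ e).
                    × closes — contains both a and ¬a.
              branch 2.1.1.2 (add F b):
                F ((a ∨ (d ∨ e)) ↔ c): β-rule — branch into T (a ∨ (d ∨ e)), F c  //  F (a ∨ (d ∨ e)), T c.
                  branch 2.1.1.2.1 (add T (a ∨ (d ∨ e)), F c):
                    × closes — contains both c and ¬c.
                  branch 2.1.1.2.2 (add F (a ∨ (d ∨ e)), T c):
                    F (a ∨ (d ∨ e)): α-rule — add F a, F (d ∨ e).
                    F (d ∨ e): α-rule — add F d, F e.
                    × closes — contains both e and ¬e.
          branch 2.1.2 (add F ¬d):
            T ¬(¬a ∧ b): β-rule — branch into F ¬a  //  F b.
              branch 2.1.2.1 (add F ¬a):
                ○ open, literals {a=1, c=1, d=1, e=1}.
              branch 2.1.2.2 (add F b):
                ○ open, literals {b=0, c=1, d=1, e=1}.
      branch 2.2 (add T b):
        F (((a ∨ (d ∨ e)) ↔ c) ∧ ¬d): β-rule — branch into F ((a ∨ (d ∨ e)) ↔ c)  //  F ¬d.
          branch 2.2.1 (add F ((a ∨ (d ∨ e)) ↔ c)):
            T ¬(¬a ∧ b): β-rule — branch into F ¬a  //  F b.
              branch 2.2.1.1 (add F ¬a):
                F ((a ∨ (d ∨ e)) ↔ c): β-rule — branch into T (a ∨ (d ∨ e)), F c  //  F (a ∨ (d ∨ e)), T c.
                  branch 2.2.1.1.1 (add T (a ∨ (d ∨ e)), F c):
                    T (a ∨ (d ∨ e)): β-rule — branch into T a  //  T (d ∨ e).
                      branch 2.2.1.1.1.1 (add T a):
                        ○ open, literals {a=1, b=1, c=0, e=1}.
                      branch 2.2.1.1.1.2 (add T (d ∨ e)):
                        T (d ∨ e): β-rule — branch into T d  //  T e.
                          branch 2.2.1.1.1.2.1 (add T d):
                            ○ open, literals {a=1, b=1, c=0, d=1, e=1}.
                          branch 2.2.1.1.1.2.2 (add T e):
                            ○ open, literals {a=1, b=1, c=0, e=1}.
                  branch 2.2.1.1.2 (add F (a ∨ (d ∨ e)), T c):
                    F (a ∨ (d ∨ e)): α-rule — add F a, F (d ∨ e).
                    × closes — contains both a and ¬a.
              branch 2.2.1.2 (add F b):
                × closes — contains both b and ¬b.
          branch 2.2.2 (add F ¬d):
            T ¬(¬a ∧ b): β-rule — branch into F ¬a  //  F b.
              branch 2.2.2.1 (add F ¬a):
                ○ open, literals {a=1, b=1, d=1, e=1}.
              branch 2.2.2.2 (add F b):
                × closes — contains both b and ¬b.
10 branches closed, 11 open.
An open branch gives a countermodel: c=1, d=1, e=1 (unmentioned atoms arbitrary); the premises hold there but the conclusion fails.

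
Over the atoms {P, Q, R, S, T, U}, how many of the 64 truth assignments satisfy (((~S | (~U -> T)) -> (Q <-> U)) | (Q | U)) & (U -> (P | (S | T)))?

60

Initial set: {T ((((~S | (~U -> T)) -> (Q <-> U)) | (Q | U)) & (U -> (P | (S | T))))}.
T ((((~S | (~U -> T)) -> (Q <-> U)) | (Q | U)) & (U -> (P | (S | T)))): α-rule — add T (((~S | (~U -> T)) -> (Q <-> U)) | (Q | U)), T (U -> (P | (S | T))).
T (((~S | (~U -> T)) -> (Q <-> U)) | (Q | U)): β-rule — branch into T ((~S | (~U -> T)) -> (Q <-> U))  //  T (Q | U).
  branch 1 (add T ((~S | (~U -> T)) -> (Q <-> U))):
    T (U -> (P | (S | T))): β-rule — branch into F U  //  T (P | (S | T)).
      branch 1.1 (add F U):
        T ((~S | (~U -> T)) -> (Q <-> U)): β-rule — branch into F (~S | (~U -> T))  //  T (Q <-> U).
          branch 1.1.1 (add F (~S | (~U -> T))):
            F (~S | (~U -> T)): α-rule — add F ~S, F (~U -> T).
            F (~U -> T): α-rule — add T ~U, F T.
            ○ open, literals {S=1, T=0, U=0}.
          branch 1.1.2 (add T (Q <-> U)):
            T (Q <-> U): β-rule — branch into T Q, T U  //  F Q, F U.
              branch 1.1.2.1 (add T Q, T U):
                × closes — contains both U and ~U.
              branch 1.1.2.2 (add F Q, F U):
                ○ open, literals {Q=0, U=0}.
      branch 1.2 (add T (P | (S | T))):
        T ((~S | (~U -> T)) -> (Q <-> U)): β-rule — branch into F (~S | (~U -> T))  //  T (Q <-> U).
          branch 1.2.1 (add F (~S | (~U -> T))):
            F (~S | (~U -> T)): α-rule — add F ~S, F (~U -> T).
            F (~U -> T): α-rule — add T ~U, F T.
            T (P | (S | T)): β-rule — branch into T P  //  T (S | T).
              branch 1.2.1.1 (add T P):
                ○ open, literals {P=1, S=1, T=0, U=0}.
              branch 1.2.1.2 (add T (S | T)):
                T (S | T): β-rule — branch into T S  //  T T.
                  branch 1.2.1.2.1 (add T S):
                    ○ open, literals {S=1, T=0, U=0}.
                  branch 1.2.1.2.2 (add T T):
                    × closes — contains both T and ~T.
          branch 1.2.2 (add T (Q <-> U)):
            T (P | (S | T)): β-rule — branch into T P  //  T (S | T).
              branch 1.2.2.1 (add T P):
                T (Q <-> U): β-rule — branch into T Q, T U  //  F Q, F U.
                  branch 1.2.2.1.1 (add T Q, T U):
                    ○ open, literals {P=1, Q=1, U=1}.
                  branch 1.2.2.1.2 (add F Q, F U):
                    ○ open, literals {P=1, Q=0, U=0}.
              branch 1.2.2.2 (add T (S | T)):
                T (Q <-> U): β-rule — branch into T Q, T U  //  F Q, F U.
                  branch 1.2.2.2.1 (add T Q, T U):
                    T (S | T): β-rule — branch into T S  //  T T.
                      branch 1.2.2.2.1.1 (add T S):
                        ○ open, literals {Q=1, S=1, U=1}.
                      branch 1.2.2.2.1.2 (add T T):
                        ○ open, literals {Q=1, T=1, U=1}.
                  branch 1.2.2.2.2 (add F Q, F U):
                    T (S | T): β-rule — branch into T S  //  T T.
                      branch 1.2.2.2.2.1 (add T S):
                        ○ open, literals {Q=0, S=1, U=0}.
                      branch 1.2.2.2.2.2 (add T T):
                        ○ open, literals {Q=0, T=1, U=0}.
  branch 2 (add T (Q | U)):
    T (U -> (P | (S | T))): β-rule — branch into F U  //  T (P | (S | T)).
      branch 2.1 (add F U):
        T (Q | U): β-rule — branch into T Q  //  T U.
          branch 2.1.1 (add T Q):
            ○ open, literals {Q=1, U=0}.
          branch 2.1.2 (add T U):
            × closes — contains both U and ~U.
      branch 2.2 (add T (P | (S | T))):
        T (Q | U): β-rule — branch into T Q  //  T U.
          branch 2.2.1 (add T Q):
            T (P | (S | T)): β-rule — branch into T P  //  T (S | T).
              branch 2.2.1.1 (add T P):
                ○ open, literals {P=1, Q=1}.
              branch 2.2.1.2 (add T (S | T)):
                T (S | T): β-rule — branch into T S  //  T T.
                  branch 2.2.1.2.1 (add T S):
                    ○ open, literals {Q=1, S=1}.
                  branch 2.2.1.2.2 (add T T):
                    ○ open, literals {Q=1, T=1}.
          branch 2.2.2 (add T U):
            T (P | (S | T)): β-rule — branch into T P  //  T (S | T).
              branch 2.2.2.1 (add T P):
                ○ open, literals {P=1, U=1}.
              branch 2.2.2.2 (add T (S | T)):
                T (S | T): β-rule — branch into T S  //  T T.
                  branch 2.2.2.2.1 (add T S):
                    ○ open, literals {S=1, U=1}.
                  branch 2.2.2.2.2 (add T T):
                    ○ open, literals {T=1, U=1}.
3 branches closed, 17 open.
Each open branch fixes some atoms; the unmentioned ones are free. Counting distinct full assignments: branch {S=1, T=0, U=0} (P, Q, R) contributes 8 new; branch {Q=0, U=0} (P, R, S, T) contributes 12 new; branch {P=1, S=1, T=0, U=0} (Q, R) contributes 0 new; branch {S=1, T=0, U=0} (P, Q, R) contributes 0 new; branch {P=1, Q=1, U=1} (R, S, T) contributes 8 new; branch {P=1, Q=0, U=0} (R, S, T) contributes 0 new; branch {Q=1, S=1, U=1} (P, R, T) contributes 4 new; branch {Q=1, T=1, U=1} (P, R, S) contributes 2 new; branch {Q=0, S=1, U=0} (P, R, T) contributes 0 new; branch {Q=0, T=1, U=0} (P, R, S) contributes 0 new; branch {Q=1, U=0} (P, R, S, T) contributes 12 new; branch {P=1, Q=1} (R, S, T, U) contributes 0 new; branch {Q=1, S=1} (P, R, T, U) contributes 0 new; branch {Q=1, T=1} (P, R, S, U) contributes 0 new; branch {P=1, U=1} (Q, R, S, T) contributes 8 new; branch {S=1, U=1} (P, Q, R, T) contributes 4 new; branch {T=1, U=1} (P, Q, R, S) contributes 2 new. Total: 60.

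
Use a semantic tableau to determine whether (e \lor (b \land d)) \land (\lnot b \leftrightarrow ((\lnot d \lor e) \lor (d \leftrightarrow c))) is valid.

Assume the negation and expand:
Initial set: {F ((e \lor (b \land d)) \land (\lnot b \leftrightarrow ((\lnot d \lor e) \lor (d \leftrightarrow c))))}.
F ((e \lor (b \land d)) \land (\lnot b \leftrightarrow ((\lnot d \lor e) \lor (d \leftrightarrow c)))): β-rule — branch into F (e \lor (b \land d))  //  F (\lnot b \leftrightarrow ((\lnot d \lor e) \lor (d \leftrightarrow c))).
  branch 1 (add F (e \lor (b \land d))):
    F (e \lor (b \land d)): α-rule — add F e, F (b \land d).
    F (b \land d): β-rule — branch into F b  //  F d.
      branch 1.1 (add F b):
        ○ open, literals {b=F, e=F}.
      branch 1.2 (add F d):
        ○ open, literals {d=F, e=F}.
  branch 2 (add F (\lnot b \leftrightarrow ((\lnot d \lor e) \lor (d \leftrightarrow c)))):
    F (\lnot b \leftrightarrow ((\lnot d \lor e) \lor (d \leftrightarrow c))): β-rule — branch into T \lnot b, F ((\lnot d \lor e) \lor (d \leftrightarrow c))  //  F \lnot b, T ((\lnot d \lor e) \lor (d \leftrightarrow c)).
      branch 2.1 (add T \lnot b, F ((\lnot d \lor e) \lor (d \leftrightarrow c))):
        F ((\lnot d \lor e) \lor (d \leftrightarrow c)): α-rule — add F (\lnot d \lor e), F (d \leftrightarrow c).
        F (\lnot d \lor e): α-rule — add F \lnot d, F e.
        F (d \leftrightarrow c): β-rule — branch into T d, F c  //  F d, T c.
          branch 2.1.1 (add T d, F c):
            ○ open, literals {b=F, c=F, d=T, e=F}.
          branch 2.1.2 (add F d, T c):
            × closes — contains both d and \lnot d.
      branch 2.2 (add F \lnot b, T ((\lnot d \lor e) \lor (d \leftrightarrow c))):
        T ((\lnot d \lor e) \lor (d \leftrightarrow c)): β-rule — branch into T (\lnot d \lor e)  //  T (d \leftrightarrow c).
          branch 2.2.1 (add T (\lnot d \lor e)):
            T (\lnot d \lor e): β-rule — branch into T \lnot d  //  T e.
              branch 2.2.1.1 (add T \lnot d):
                ○ open, literals {b=T, d=F}.
              branch 2.2.1.2 (add T e):
                ○ open, literals {b=T, e=T}.
          branch 2.2.2 (add T (d \leftrightarrow c)):
            T (d \leftrightarrow c): β-rule — branch into T d, T c  //  F d, F c.
              branch 2.2.2.1 (add T d, T c):
                ○ open, literals {b=T, c=T, d=T}.
              branch 2.2.2.2 (add F d, F c):
                ○ open, literals {b=T, c=F, d=F}.
1 branch closed, 7 open.
An open branch gives a countermodel: b=F, e=F (unmentioned atoms arbitrary); under it the original formula is false.

Not valid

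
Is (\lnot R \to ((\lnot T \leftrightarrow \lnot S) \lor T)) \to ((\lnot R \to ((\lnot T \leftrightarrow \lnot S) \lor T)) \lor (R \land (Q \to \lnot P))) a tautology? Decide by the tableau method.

Assume the negation and expand:
Initial set: {F ((\lnot R \to ((\lnot T \leftrightarrow \lnot S) \lor T)) \to ((\lnot R \to ((\lnot T \leftrightarrow \lnot S) \lor T)) \lor (R \land (Q \to \lnot P))))}.
F ((\lnot R \to ((\lnot T \leftrightarrow \lnot S) \lor T)) \to ((\lnot R \to ((\lnot T \leftrightarrow \lnot S) \lor T)) \lor (R \land (Q \to \lnot P)))): α-rule — add T (\lnot R \to ((\lnot T \leftrightarrow \lnot S) \lor T)), F ((\lnot R \to ((\lnot T \leftrightarrow \lnot S) \lor T)) \lor (R \land (Q \to \lnot P))).
F ((\lnot R \to ((\lnot T \leftrightarrow \lnot S) \lor T)) \lor (R \land (Q \to \lnot P))): α-rule — add F (\lnot R \to ((\lnot T \leftrightarrow \lnot S) \lor T)), F (R \land (Q \to \lnot P)).
F (\lnot R \to ((\lnot T \leftrightarrow \lnot S) \lor T)): α-rule — add T \lnot R, F ((\lnot T \leftrightarrow \lnot S) \lor T).
F ((\lnot T \leftrightarrow \lnot S) \lor T): α-rule — add F (\lnot T \leftrightarrow \lnot S), F T.
T (\lnot R \to ((\lnot T \leftrightarrow \lnot S) \lor T)): β-rule — branch into F \lnot R  //  T ((\lnot T \leftrightarrow \lnot S) \lor T).
  branch 1 (add F \lnot R):
    × closes — contains both R and \lnot R.
  branch 2 (add T ((\lnot T \leftrightarrow \lnot S) \lor T)):
    F (R \land (Q \to \lnot P)): β-rule — branch into F R  //  F (Q \to \lnot P).
      branch 2.1 (add F R):
        F (\lnot T \leftrightarrow \lnot S): β-rule — branch into T \lnot T, F \lnot S  //  F \lnot T, T \lnot S.
          branch 2.1.1 (add T \lnot T, F \lnot S):
            T ((\lnot T \leftrightarrow \lnot S) \lor T): β-rule — branch into T (\lnot T \leftrightarrow \lnot S)  //  T T.
              branch 2.1.1.1 (add T (\lnot T \leftrightarrow \lnot S)):
                T (\lnot T \leftrightarrow \lnot S): β-rule — branch into T \lnot T, T \lnot S  //  F \lnot T, F \lnot S.
                  branch 2.1.1.1.1 (add T \lnot T, T \lnot S):
                    × closes — contains both S and \lnot S.
                  branch 2.1.1.1.2 (add F \lnot T, F \lnot S):
                    × closes — contains both T and \lnot T.
              branch 2.1.1.2 (add T T):
                × closes — contains both T and \lnot T.
          branch 2.1.2 (add F \lnot T, T \lnot S):
            × closes — contains both T and \lnot T.
      branch 2.2 (add F (Q \to \lnot P)):
        F (Q \to \lnot P): α-rule — add T Q, F \lnot P.
        F (\lnot T \leftrightarrow \lnot S): β-rule — branch into T \lnot T, F \lnot S  //  F \lnot T, T \lnot S.
          branch 2.2.1 (add T \lnot T, F \lnot S):
            T ((\lnot T \leftrightarrow \lnot S) \lor T): β-rule — branch into T (\lnot T \leftrightarrow \lnot S)  //  T T.
              branch 2.2.1.1 (add T (\lnot T \leftrightarrow \lnot S)):
                T (\lnot T \leftrightarrow \lnot S): β-rule — branch into T \lnot T, T \lnot S  //  F \lnot T, F \lnot S.
                  branch 2.2.1.1.1 (add T \lnot T, T \lnot S):
                    × closes — contains both S and \lnot S.
                  branch 2.2.1.1.2 (add F \lnot T, F \lnot S):
                    × closes — contains both T and \lnot T.
              branch 2.2.1.2 (add T T):
                × closes — contains both T and \lnot T.
          branch 2.2.2 (add F \lnot T, T \lnot S):
            × closes — contains both T and \lnot T.
All 9 branches close.
Every branch closed, so the negation is unsatisfiable and the formula is valid.

Valid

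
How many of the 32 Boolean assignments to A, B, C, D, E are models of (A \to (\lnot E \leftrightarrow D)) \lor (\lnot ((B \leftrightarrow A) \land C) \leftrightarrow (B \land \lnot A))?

26

Initial set: {((A \to (\lnot E \leftrightarrow D)) \lor (\lnot ((B \leftrightarrow A) \land C) \leftrightarrow (B \land \lnot A)))}.
((A \to (\lnot E \leftrightarrow D)) \lor (\lnot ((B \leftrightarrow A) \land C) \leftrightarrow (B \land \lnot A))): β-rule — branch into (A \to (\lnot E \leftrightarrow D))  //  (\lnot ((B \leftrightarrow A) \land C) \leftrightarrow (B \land \lnot A)).
  branch 1 (add (A \to (\lnot E \leftrightarrow D))):
    (A \to (\lnot E \leftrightarrow D)): β-rule — branch into \lnot A  //  (\lnot E \leftrightarrow D).
      branch 1.1 (add \lnot A):
        ○ open, literals {A=false}.
      branch 1.2 (add (\lnot E \leftrightarrow D)):
        (\lnot E \leftrightarrow D): β-rule — branch into \lnot E, D  //  \lnot \lnot E, \lnot D.
          branch 1.2.1 (add \lnot E, D):
            ○ open, literals {D=true, E=false}.
          branch 1.2.2 (add \lnot \lnot E, \lnot D):
            ○ open, literals {D=false, E=true}.
  branch 2 (add (\lnot ((B \leftrightarrow A) \land C) \leftrightarrow (B \land \lnot A))):
    (\lnot ((B \leftrightarrow A) \land C) \leftrightarrow (B \land \lnot A)): β-rule — branch into \lnot ((B \leftrightarrow A) \land C), (B \land \lnot A)  //  \lnot \lnot ((B \leftrightarrow A) \land C), \lnot (B \land \lnot A).
      branch 2.1 (add \lnot ((B \leftrightarrow A) \land C), (B \land \lnot A)):
        (B \land \lnot A): α-rule — add B, \lnot A.
        \lnot ((B \leftrightarrow A) \land C): β-rule — branch into \lnot (B \leftrightarrow A)  //  \lnot C.
          branch 2.1.1 (add \lnot (B \leftrightarrow A)):
            \lnot (B \leftrightarrow A): β-rule — branch into B, \lnot A  //  \lnot B, A.
              branch 2.1.1.1 (add B, \lnot A):
                ○ open, literals {A=false, B=true}.
              branch 2.1.1.2 (add \lnot B, A):
                × closes — contains both B and \lnot B.
          branch 2.1.2 (add \lnot C):
            ○ open, literals {A=false, B=true, C=false}.
      branch 2.2 (add \lnot \lnot ((B \leftrightarrow A) \land C), \lnot (B \land \lnot A)):
        \lnot \lnot ((B \leftrightarrow A) \land C): α-rule — add (B \leftrightarrow A), C.
        \lnot (B \land \lnot A): β-rule — branch into \lnot B  //  \lnot \lnot A.
          branch 2.2.1 (add \lnot B):
            (B \leftrightarrow A): β-rule — branch into B, A  //  \lnot B, \lnot A.
              branch 2.2.1.1 (add B, A):
                × closes — contains both B and \lnot B.
              branch 2.2.1.2 (add \lnot B, \lnot A):
                ○ open, literals {A=false, B=false, C=true}.
          branch 2.2.2 (add \lnot \lnot A):
            (B \leftrightarrow A): β-rule — branch into B, A  //  \lnot B, \lnot A.
              branch 2.2.2.1 (add B, A):
                ○ open, literals {A=true, B=true, C=true}.
              branch 2.2.2.2 (add \lnot B, \lnot A):
                × closes — contains both A and \lnot A.
3 branches closed, 7 open.
Each open branch fixes some atoms; the unmentioned ones are free. Counting distinct full assignments: branch {A=false} (B, C, D, E) contributes 16 new; branch {D=true, E=false} (A, B, C) contributes 4 new; branch {D=false, E=true} (A, B, C) contributes 4 new; branch {A=false, B=true} (C, D, E) contributes 0 new; branch {A=false, B=true, C=false} (D, E) contributes 0 new; branch {A=false, B=false, C=true} (D, E) contributes 0 new; branch {A=true, B=true, C=true} (D, E) contributes 2 new. Total: 26.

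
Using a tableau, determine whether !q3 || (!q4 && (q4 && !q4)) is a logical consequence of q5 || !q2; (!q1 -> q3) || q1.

Initial set: {T (q5 || !q2); T ((!q1 -> q3) || q1); F (!q3 || (!q4 && (q4 && !q4)))}.
F (!q3 || (!q4 && (q4 && !q4))): α-rule — add F !q3, F (!q4 && (q4 && !q4)).
T (q5 || !q2): β-rule — branch into T q5  //  T !q2.
  branch 1 (add T q5):
    T ((!q1 -> q3) || q1): β-rule — branch into T (!q1 -> q3)  //  T q1.
      branch 1.1 (add T (!q1 -> q3)):
        F (!q4 && (q4 && !q4)): β-rule — branch into F !q4  //  F (q4 && !q4).
          branch 1.1.1 (add F !q4):
            T (!q1 -> q3): β-rule — branch into F !q1  //  T q3.
              branch 1.1.1.1 (add F !q1):
                ○ open, literals {q1=true, q3=true, q4=true, q5=true}.
              branch 1.1.1.2 (add T q3):
                ○ open, literals {q3=true, q4=true, q5=true}.
          branch 1.1.2 (add F (q4 && !q4)):
            T (!q1 -> q3): β-rule — branch into F !q1  //  T q3.
              branch 1.1.2.1 (add F !q1):
                F (q4 && !q4): β-rule — branch into F q4  //  F !q4.
                  branch 1.1.2.1.1 (add F q4):
                    ○ open, literals {q1=true, q3=true, q4=false, q5=true}.
                  branch 1.1.2.1.2 (add F !q4):
                    ○ open, literals {q1=true, q3=true, q4=true, q5=true}.
              branch 1.1.2.2 (add T q3):
                F (q4 && !q4): β-rule — branch into F q4  //  F !q4.
                  branch 1.1.2.2.1 (add F q4):
                    ○ open, literals {q3=true, q4=false, q5=true}.
                  branch 1.1.2.2.2 (add F !q4):
                    ○ open, literals {q3=true, q4=true, q5=true}.
      branch 1.2 (add T q1):
        F (!q4 && (q4 && !q4)): β-rule — branch into F !q4  //  F (q4 && !q4).
          branch 1.2.1 (add F !q4):
            ○ open, literals {q1=true, q3=true, q4=true, q5=true}.
          branch 1.2.2 (add F (q4 && !q4)):
            F (q4 && !q4): β-rule — branch into F q4  //  F !q4.
              branch 1.2.2.1 (add F q4):
                ○ open, literals {q1=true, q3=true, q4=false, q5=true}.
              branch 1.2.2.2 (add F !q4):
                ○ open, literals {q1=true, q3=true, q4=true, q5=true}.
  branch 2 (add T !q2):
    T ((!q1 -> q3) || q1): β-rule — branch into T (!q1 -> q3)  //  T q1.
      branch 2.1 (add T (!q1 -> q3)):
        F (!q4 && (q4 && !q4)): β-rule — branch into F !q4  //  F (q4 && !q4).
          branch 2.1.1 (add F !q4):
            T (!q1 -> q3): β-rule — branch into F !q1  //  T q3.
              branch 2.1.1.1 (add F !q1):
                ○ open, literals {q1=true, q2=false, q3=true, q4=true}.
              branch 2.1.1.2 (add T q3):
                ○ open, literals {q2=false, q3=true, q4=true}.
          branch 2.1.2 (add F (q4 && !q4)):
            T (!q1 -> q3): β-rule — branch into F !q1  //  T q3.
              branch 2.1.2.1 (add F !q1):
                F (q4 && !q4): β-rule — branch into F q4  //  F !q4.
                  branch 2.1.2.1.1 (add F q4):
                    ○ open, literals {q1=true, q2=false, q3=true, q4=false}.
                  branch 2.1.2.1.2 (add F !q4):
                    ○ open, literals {q1=true, q2=false, q3=true, q4=true}.
              branch 2.1.2.2 (add T q3):
                F (q4 && !q4): β-rule — branch into F q4  //  F !q4.
                  branch 2.1.2.2.1 (add F q4):
                    ○ open, literals {q2=false, q3=true, q4=false}.
                  branch 2.1.2.2.2 (add F !q4):
                    ○ open, literals {q2=false, q3=true, q4=true}.
      branch 2.2 (add T q1):
        F (!q4 && (q4 && !q4)): β-rule — branch into F !q4  //  F (q4 && !q4).
          branch 2.2.1 (add F !q4):
            ○ open, literals {q1=true, q2=false, q3=true, q4=true}.
          branch 2.2.2 (add F (q4 && !q4)):
            F (q4 && !q4): β-rule — branch into F q4  //  F !q4.
              branch 2.2.2.1 (add F q4):
                ○ open, literals {q1=true, q2=false, q3=true, q4=false}.
              branch 2.2.2.2 (add F !q4):
                ○ open, literals {q1=true, q2=false, q3=true, q4=true}.
0 branches closed, 18 open.
An open branch gives a countermodel: q1=true, q3=true, q4=true, q5=true (unmentioned atoms arbitrary); the premises hold there but the conclusion fails.

No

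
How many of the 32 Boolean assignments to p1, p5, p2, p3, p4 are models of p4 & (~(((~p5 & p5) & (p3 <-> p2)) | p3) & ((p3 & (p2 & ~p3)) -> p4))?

Initial set: {(p4 & (~(((~p5 & p5) & (p3 <-> p2)) | p3) & ((p3 & (p2 & ~p3)) -> p4)))}.
(p4 & (~(((~p5 & p5) & (p3 <-> p2)) | p3) & ((p3 & (p2 & ~p3)) -> p4))): α-rule — add p4, (~(((~p5 & p5) & (p3 <-> p2)) | p3) & ((p3 & (p2 & ~p3)) -> p4)).
(~(((~p5 & p5) & (p3 <-> p2)) | p3) & ((p3 & (p2 & ~p3)) -> p4)): α-rule — add ~(((~p5 & p5) & (p3 <-> p2)) | p3), ((p3 & (p2 & ~p3)) -> p4).
~(((~p5 & p5) & (p3 <-> p2)) | p3): α-rule — add ~((~p5 & p5) & (p3 <-> p2)), ~p3.
((p3 & (p2 & ~p3)) -> p4): β-rule — branch into ~(p3 & (p2 & ~p3))  //  p4.
  branch 1 (add ~(p3 & (p2 & ~p3))):
    ~((~p5 & p5) & (p3 <-> p2)): β-rule — branch into ~(~p5 & p5)  //  ~(p3 <-> p2).
      branch 1.1 (add ~(~p5 & p5)):
        ~(p3 & (p2 & ~p3)): β-rule — branch into ~p3  //  ~(p2 & ~p3).
          branch 1.1.1 (add ~p3):
            ~(~p5 & p5): β-rule — branch into ~~p5  //  ~p5.
              branch 1.1.1.1 (add ~~p5):
                ○ open, literals {p3=false, p4=true, p5=true}.
              branch 1.1.1.2 (add ~p5):
                ○ open, literals {p3=false, p4=true, p5=false}.
          branch 1.1.2 (add ~(p2 & ~p3)):
            ~(~p5 & p5): β-rule — branch into ~~p5  //  ~p5.
              branch 1.1.2.1 (add ~~p5):
                ~(p2 & ~p3): β-rule — branch into ~p2  //  ~~p3.
                  branch 1.1.2.1.1 (add ~p2):
                    ○ open, literals {p2=false, p3=false, p4=true, p5=true}.
                  branch 1.1.2.1.2 (add ~~p3):
                    × closes — contains both p3 and ~p3.
              branch 1.1.2.2 (add ~p5):
                ~(p2 & ~p3): β-rule — branch into ~p2  //  ~~p3.
                  branch 1.1.2.2.1 (add ~p2):
                    ○ open, literals {p2=false, p3=false, p4=true, p5=false}.
                  branch 1.1.2.2.2 (add ~~p3):
                    × closes — contains both p3 and ~p3.
      branch 1.2 (add ~(p3 <-> p2)):
        ~(p3 & (p2 & ~p3)): β-rule — branch into ~p3  //  ~(p2 & ~p3).
          branch 1.2.1 (add ~p3):
            ~(p3 <-> p2): β-rule — branch into p3, ~p2  //  ~p3, p2.
              branch 1.2.1.1 (add p3, ~p2):
                × closes — contains both p3 and ~p3.
              branch 1.2.1.2 (add ~p3, p2):
                ○ open, literals {p2=true, p3=false, p4=true}.
          branch 1.2.2 (add ~(p2 & ~p3)):
            ~(p3 <-> p2): β-rule — branch into p3, ~p2  //  ~p3, p2.
              branch 1.2.2.1 (add p3, ~p2):
                × closes — contains both p3 and ~p3.
              branch 1.2.2.2 (add ~p3, p2):
                ~(p2 & ~p3): β-rule — branch into ~p2  //  ~~p3.
                  branch 1.2.2.2.1 (add ~p2):
                    × closes — contains both p2 and ~p2.
                  branch 1.2.2.2.2 (add ~~p3):
                    × closes — contains both p3 and ~p3.
  branch 2 (add p4):
    ~((~p5 & p5) & (p3 <-> p2)): β-rule — branch into ~(~p5 & p5)  //  ~(p3 <-> p2).
      branch 2.1 (add ~(~p5 & p5)):
        ~(~p5 & p5): β-rule — branch into ~~p5  //  ~p5.
          branch 2.1.1 (add ~~p5):
            ○ open, literals {p3=false, p4=true, p5=true}.
          branch 2.1.2 (add ~p5):
            ○ open, literals {p3=false, p4=true, p5=false}.
      branch 2.2 (add ~(p3 <-> p2)):
        ~(p3 <-> p2): β-rule — branch into p3, ~p2  //  ~p3, p2.
          branch 2.2.1 (add p3, ~p2):
            × closes — contains both p3 and ~p3.
          branch 2.2.2 (add ~p3, p2):
            ○ open, literals {p2=true, p3=false, p4=true}.
7 branches closed, 8 open.
Each open branch fixes some atoms; the unmentioned ones are free. Counting distinct full assignments: branch {p3=false, p4=true, p5=true} (p1, p2) contributes 4 new; branch {p3=false, p4=true, p5=false} (p1, p2) contributes 4 new; branch {p2=false, p3=false, p4=true, p5=true} (p1) contributes 0 new; branch {p2=false, p3=false, p4=true, p5=false} (p1) contributes 0 new; branch {p2=true, p3=false, p4=true} (p1, p5) contributes 0 new; branch {p3=false, p4=true, p5=true} (p1, p2) contributes 0 new; branch {p3=false, p4=true, p5=false} (p1, p2) contributes 0 new; branch {p2=true, p3=false, p4=true} (p1, p5) contributes 0 new. Total: 8.

8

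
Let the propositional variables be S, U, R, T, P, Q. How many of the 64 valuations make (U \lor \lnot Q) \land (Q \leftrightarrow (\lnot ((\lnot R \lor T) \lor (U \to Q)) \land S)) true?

Initial set: {((U \lor \lnot Q) \land (Q \leftrightarrow (\lnot ((\lnot R \lor T) \lor (U \to Q)) \land S)))}.
((U \lor \lnot Q) \land (Q \leftrightarrow (\lnot ((\lnot R \lor T) \lor (U \to Q)) \land S))): α-rule — add (U \lor \lnot Q), (Q \leftrightarrow (\lnot ((\lnot R \lor T) \lor (U \to Q)) \land S)).
(U \lor \lnot Q): β-rule — branch into U  //  \lnot Q.
  branch 1 (add U):
    (Q \leftrightarrow (\lnot ((\lnot R \lor T) \lor (U \to Q)) \land S)): β-rule — branch into Q, (\lnot ((\lnot R \lor T) \lor (U \to Q)) \land S)  //  \lnot Q, \lnot (\lnot ((\lnot R \lor T) \lor (U \to Q)) \land S).
      branch 1.1 (add Q, (\lnot ((\lnot R \lor T) \lor (U \to Q)) \land S)):
        (\lnot ((\lnot R \lor T) \lor (U \to Q)) \land S): α-rule — add \lnot ((\lnot R \lor T) \lor (U \to Q)), S.
        \lnot ((\lnot R \lor T) \lor (U \to Q)): α-rule — add \lnot (\lnot R \lor T), \lnot (U \to Q).
        \lnot (\lnot R \lor T): α-rule — add \lnot \lnot R, \lnot T.
        \lnot (U \to Q): α-rule — add U, \lnot Q.
        × closes — contains both Q and \lnot Q.
      branch 1.2 (add \lnot Q, \lnot (\lnot ((\lnot R \lor T) \lor (U \to Q)) \land S)):
        \lnot (\lnot ((\lnot R \lor T) \lor (U \to Q)) \land S): β-rule — branch into \lnot \lnot ((\lnot R \lor T) \lor (U \to Q))  //  \lnot S.
          branch 1.2.1 (add \lnot \lnot ((\lnot R \lor T) \lor (U \to Q))):
            \lnot \lnot ((\lnot R \lor T) \lor (U \to Q)): β-rule — branch into (\lnot R \lor T)  //  (U \to Q).
              branch 1.2.1.1 (add (\lnot R \lor T)):
                (\lnot R \lor T): β-rule — branch into \lnot R  //  T.
                  branch 1.2.1.1.1 (add \lnot R):
                    ○ open, literals {Q=0, R=0, U=1}.
                  branch 1.2.1.1.2 (add T):
                    ○ open, literals {Q=0, T=1, U=1}.
              branch 1.2.1.2 (add (U \to Q)):
                (U \to Q): β-rule — branch into \lnot U  //  Q.
                  branch 1.2.1.2.1 (add \lnot U):
                    × closes — contains both U and \lnot U.
                  branch 1.2.1.2.2 (add Q):
                    × closes — contains both Q and \lnot Q.
          branch 1.2.2 (add \lnot S):
            ○ open, literals {Q=0, S=0, U=1}.
  branch 2 (add \lnot Q):
    (Q \leftrightarrow (\lnot ((\lnot R \lor T) \lor (U \to Q)) \land S)): β-rule — branch into Q, (\lnot ((\lnot R \lor T) \lor (U \to Q)) \land S)  //  \lnot Q, \lnot (\lnot ((\lnot R \lor T) \lor (U \to Q)) \land S).
      branch 2.1 (add Q, (\lnot ((\lnot R \lor T) \lor (U \to Q)) \land S)):
        × closes — contains both Q and \lnot Q.
      branch 2.2 (add \lnot Q, \lnot (\lnot ((\lnot R \lor T) \lor (U \to Q)) \land S)):
        \lnot (\lnot ((\lnot R \lor T) \lor (U \to Q)) \land S): β-rule — branch into \lnot \lnot ((\lnot R \lor T) \lor (U \to Q))  //  \lnot S.
          branch 2.2.1 (add \lnot \lnot ((\lnot R \lor T) \lor (U \to Q))):
            \lnot \lnot ((\lnot R \lor T) \lor (U \to Q)): β-rule — branch into (\lnot R \lor T)  //  (U \to Q).
              branch 2.2.1.1 (add (\lnot R \lor T)):
                (\lnot R \lor T): β-rule — branch into \lnot R  //  T.
                  branch 2.2.1.1.1 (add \lnot R):
                    ○ open, literals {Q=0, R=0}.
                  branch 2.2.1.1.2 (add T):
                    ○ open, literals {Q=0, T=1}.
              branch 2.2.1.2 (add (U \to Q)):
                (U \to Q): β-rule — branch into \lnot U  //  Q.
                  branch 2.2.1.2.1 (add \lnot U):
                    ○ open, literals {Q=0, U=0}.
                  branch 2.2.1.2.2 (add Q):
                    × closes — contains both Q and \lnot Q.
          branch 2.2.2 (add \lnot S):
            ○ open, literals {Q=0, S=0}.
5 branches closed, 7 open.
Each open branch fixes some atoms; the unmentioned ones are free. Counting distinct full assignments: branch {Q=0, R=0, U=1} (S, T, P) contributes 8 new; branch {Q=0, T=1, U=1} (S, R, P) contributes 4 new; branch {Q=0, S=0, U=1} (R, T, P) contributes 2 new; branch {Q=0, R=0} (S, U, T, P) contributes 8 new; branch {Q=0, T=1} (S, U, R, P) contributes 4 new; branch {Q=0, U=0} (S, R, T, P) contributes 4 new; branch {Q=0, S=0} (U, R, T, P) contributes 0 new. Total: 30.

30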